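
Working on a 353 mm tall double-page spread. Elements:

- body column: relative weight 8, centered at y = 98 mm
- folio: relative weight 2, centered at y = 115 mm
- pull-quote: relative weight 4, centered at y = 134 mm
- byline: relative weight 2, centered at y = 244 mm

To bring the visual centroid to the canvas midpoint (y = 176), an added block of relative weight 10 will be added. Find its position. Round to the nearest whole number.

With the added block, Σw becomes 8 + 2 + 4 + 2 + 10 = 26.
Along y: (2038 + 10·y) / 26 = 176 (existing moment 8·98 + 2·115 + 4·134 + 2·244 = 2038) ⇒ y = (4576 − 2038) / 10 ≈ 253.80.

y ≈ 254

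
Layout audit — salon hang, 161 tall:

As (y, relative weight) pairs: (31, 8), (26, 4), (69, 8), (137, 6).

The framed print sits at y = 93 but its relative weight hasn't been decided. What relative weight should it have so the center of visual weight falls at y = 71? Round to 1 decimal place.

Existing Σw = 26 (8 + 4 + 8 + 6); existing moment 8·31 + 4·26 + 8·69 + 6·137 = 1726.
Balance at y = 71 requires (1726 + w·93) / (26 + w) = 71.
Solving: w = (71·26 − 1726) / (93 − 71) = 120 / 22 ≈ 5.45.

w ≈ 5.5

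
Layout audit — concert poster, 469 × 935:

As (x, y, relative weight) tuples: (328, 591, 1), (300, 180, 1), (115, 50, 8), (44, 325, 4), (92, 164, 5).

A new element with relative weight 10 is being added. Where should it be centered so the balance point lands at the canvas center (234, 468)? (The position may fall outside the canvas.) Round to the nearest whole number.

New total weight: (1 + 1 + 8 + 4 + 5) + 10 = 29.
x: target moment 29×234 = 6786; current 1·328 + 1·300 + 8·115 + 4·44 + 5·92 = 2184; the new element supplies 4602, so x = 4602/10 ≈ 460.20.
y: target moment 29×468 = 13572; current 1·591 + 1·180 + 8·50 + 4·325 + 5·164 = 3291; the new element supplies 10281, so y = 10281/10 ≈ 1028.10.

(460, 1028)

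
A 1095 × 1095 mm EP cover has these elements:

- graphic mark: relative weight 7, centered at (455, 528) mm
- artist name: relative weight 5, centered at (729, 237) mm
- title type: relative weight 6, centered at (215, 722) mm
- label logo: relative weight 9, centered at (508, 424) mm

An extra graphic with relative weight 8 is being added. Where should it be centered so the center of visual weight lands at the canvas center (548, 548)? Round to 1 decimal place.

(811.0, 768.9)

New total weight: (7 + 5 + 6 + 9) + 8 = 35.
x: target moment 35×548 = 19180; current 7·455 + 5·729 + 6·215 + 9·508 = 12692; the extra graphic supplies 6488, so x = 6488/8 ≈ 811.00.
y: target moment 35×548 = 19180; current 7·528 + 5·237 + 6·722 + 9·424 = 13029; the extra graphic supplies 6151, so y = 6151/8 ≈ 768.88.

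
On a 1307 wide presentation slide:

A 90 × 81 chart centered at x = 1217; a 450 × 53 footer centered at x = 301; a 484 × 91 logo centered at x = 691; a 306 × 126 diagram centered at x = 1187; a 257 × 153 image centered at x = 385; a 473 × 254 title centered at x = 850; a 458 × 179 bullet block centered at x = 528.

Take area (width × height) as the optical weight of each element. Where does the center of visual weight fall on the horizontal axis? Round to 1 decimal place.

x ≈ 711.7

Areas: chart 90·81 = 7290, footer 450·53 = 23850, logo 484·91 = 44044, diagram 306·126 = 38556, image 257·153 = 39321, title 473·254 = 120142, bullet block 458·179 = 81982. Total weight = 355185.
Σw·x = 252796937; x̄ = 252796937/355185 ≈ 711.73.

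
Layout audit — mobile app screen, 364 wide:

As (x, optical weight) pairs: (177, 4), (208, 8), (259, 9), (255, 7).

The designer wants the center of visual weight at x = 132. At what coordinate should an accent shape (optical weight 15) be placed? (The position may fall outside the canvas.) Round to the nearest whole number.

With the accent shape, Σw becomes 4 + 8 + 9 + 7 + 15 = 43.
Along x: (6488 + 15·x) / 43 = 132 (existing moment 4·177 + 8·208 + 9·259 + 7·255 = 6488) ⇒ x = (5676 − 6488) / 15 ≈ -54.13.

x ≈ -54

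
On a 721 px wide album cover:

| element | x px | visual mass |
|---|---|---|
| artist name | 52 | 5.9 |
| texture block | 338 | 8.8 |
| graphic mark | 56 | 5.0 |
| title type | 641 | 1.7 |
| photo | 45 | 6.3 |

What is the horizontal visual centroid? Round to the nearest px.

Σw = 5.9 + 8.8 + 5.0 + 1.7 + 6.3 = 27.7.
x: (5.9·52 + 8.8·338 + 5.0·56 + 1.7·641 + 6.3·45) / 27.7 = 4934.4 / 27.7 ≈ 178.14

x ≈ 178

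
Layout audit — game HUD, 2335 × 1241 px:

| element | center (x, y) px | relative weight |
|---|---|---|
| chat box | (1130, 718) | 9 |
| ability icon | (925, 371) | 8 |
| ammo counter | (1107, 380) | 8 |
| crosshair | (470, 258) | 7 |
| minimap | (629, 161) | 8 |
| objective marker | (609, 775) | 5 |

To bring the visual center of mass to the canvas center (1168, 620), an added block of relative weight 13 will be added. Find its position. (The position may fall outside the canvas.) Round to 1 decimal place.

(2303.9, 1270.8)

With the added block, Σw becomes 9 + 8 + 8 + 7 + 8 + 5 + 13 = 58.
x: need Σw·x = 58·1168 = 67744. Existing = 9·1130 + 8·925 + 8·1107 + 7·470 + 8·629 + 5·609 = 37793. Remainder 29951 / 13 ≈ 2303.92.
y: need Σw·y = 58·620 = 35960. Existing = 9·718 + 8·371 + 8·380 + 7·258 + 8·161 + 5·775 = 19439. Remainder 16521 / 13 ≈ 1270.85.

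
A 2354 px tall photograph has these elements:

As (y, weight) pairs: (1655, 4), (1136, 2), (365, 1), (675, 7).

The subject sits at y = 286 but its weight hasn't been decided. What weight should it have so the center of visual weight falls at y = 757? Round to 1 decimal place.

Existing Σw = 14 (4 + 2 + 1 + 7); existing moment 4·1655 + 2·1136 + 1·365 + 7·675 = 13982.
Balance at y = 757 requires (13982 + w·286) / (14 + w) = 757.
Solving: w = (757·14 − 13982) / (286 − 757) = -3384 / -471 ≈ 7.18.

w ≈ 7.2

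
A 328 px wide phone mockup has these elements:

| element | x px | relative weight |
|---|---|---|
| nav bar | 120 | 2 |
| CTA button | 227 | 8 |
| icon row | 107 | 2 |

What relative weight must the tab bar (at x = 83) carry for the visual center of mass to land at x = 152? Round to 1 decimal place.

Existing Σw = 12 (2 + 8 + 2); existing moment 2·120 + 8·227 + 2·107 = 2270.
Set Σw·x/Σw = 152: (2270 + 83w) = 152·(12 + w).
Solving: w = (152·12 − 2270) / (83 − 152) = -446 / -69 ≈ 6.46.

w ≈ 6.5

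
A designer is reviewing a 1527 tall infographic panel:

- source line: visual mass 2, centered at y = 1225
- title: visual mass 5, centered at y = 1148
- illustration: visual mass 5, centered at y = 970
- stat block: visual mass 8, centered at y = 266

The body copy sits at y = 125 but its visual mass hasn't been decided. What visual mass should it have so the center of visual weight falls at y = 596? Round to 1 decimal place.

Existing Σw = 20 (2 + 5 + 5 + 8); existing moment 2·1225 + 5·1148 + 5·970 + 8·266 = 15168.
Set Σw·y/Σw = 596: (15168 + 125w) = 596·(20 + w).
Rearranging, w·(125 − 596) = 596·20 − 15168 = -3248, so w ≈ -3248/-471 = 6.90.

w ≈ 6.9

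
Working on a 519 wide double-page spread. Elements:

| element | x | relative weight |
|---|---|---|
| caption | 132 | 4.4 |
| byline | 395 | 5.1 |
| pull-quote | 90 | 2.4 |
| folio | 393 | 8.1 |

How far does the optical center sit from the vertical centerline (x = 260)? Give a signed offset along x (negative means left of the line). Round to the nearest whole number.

≈ 40

Total weight = 4.4 + 5.1 + 2.4 + 8.1 = 20.0.
Σw·x = 4.4·132 + 5.1·395 + 2.4·90 + 8.1·393 = 5994.6, so x̄ = 5994.6/20.0 ≈ 299.73.
Against x = 260, that's 299.73 − 260 = 39.73.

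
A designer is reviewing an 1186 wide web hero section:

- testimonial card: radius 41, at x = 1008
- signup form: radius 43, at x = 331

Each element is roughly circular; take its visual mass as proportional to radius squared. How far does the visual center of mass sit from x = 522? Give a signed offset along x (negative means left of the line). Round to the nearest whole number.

r² weights: testimonial card 41² = 1681, signup form 43² = 1849. Total = 3530.
Σw·x = 1681·1008 + 1849·331 = 2306467, so x̄ = 2306467/3530 ≈ 653.39.
Against x = 522, that's 653.39 − 522 = 131.39.

≈ 131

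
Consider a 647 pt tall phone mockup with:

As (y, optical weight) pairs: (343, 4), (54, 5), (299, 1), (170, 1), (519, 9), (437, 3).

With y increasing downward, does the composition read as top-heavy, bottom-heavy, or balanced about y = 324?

Total weight = 4 + 5 + 1 + 1 + 9 + 3 = 23.
y-moment: 4·343 + 5·54 + 1·299 + 1·170 + 9·519 + 3·437 = 8093; centroid 8093/23 ≈ 351.87.
Since 351.9 is below (larger y than) 324, the composition reads bottom-heavy.

bottom-heavy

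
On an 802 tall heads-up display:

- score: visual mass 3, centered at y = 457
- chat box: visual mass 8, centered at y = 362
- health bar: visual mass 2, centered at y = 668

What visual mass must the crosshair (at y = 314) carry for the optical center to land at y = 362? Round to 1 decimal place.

w ≈ 18.7

Fixed elements: Σw = 3 + 8 + 2 = 13, Σw·y = 3·457 + 8·362 + 2·668 = 5603.
Set Σw·y/Σw = 362: (5603 + 314w) = 362·(13 + w).
Rearranging, w·(314 − 362) = 362·13 − 5603 = -897, so w ≈ -897/-48 = 18.69.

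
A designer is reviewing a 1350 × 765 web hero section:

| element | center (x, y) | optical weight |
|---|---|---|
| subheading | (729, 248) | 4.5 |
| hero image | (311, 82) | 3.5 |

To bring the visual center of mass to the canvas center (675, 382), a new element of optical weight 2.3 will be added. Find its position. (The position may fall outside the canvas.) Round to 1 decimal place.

(1123.3, 1100.7)

New total weight: (4.5 + 3.5) + 2.3 = 10.3.
x: need Σw·x = 10.3·675 = 6952.5. Existing = 4.5·729 + 3.5·311 = 4369.0. Remainder 2583.5 / 2.3 ≈ 1123.26.
y: need Σw·y = 10.3·382 = 3934.6. Existing = 4.5·248 + 3.5·82 = 1403.0. Remainder 2531.6 / 2.3 ≈ 1100.70.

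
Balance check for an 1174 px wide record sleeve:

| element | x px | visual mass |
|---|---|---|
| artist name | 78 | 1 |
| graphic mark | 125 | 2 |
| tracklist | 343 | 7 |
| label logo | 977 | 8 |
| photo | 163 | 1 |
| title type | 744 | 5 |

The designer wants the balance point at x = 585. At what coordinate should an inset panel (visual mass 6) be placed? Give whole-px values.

New total weight: (1 + 2 + 7 + 8 + 1 + 5) + 6 = 30.
x: target moment 30×585 = 17550; current 1·78 + 2·125 + 7·343 + 8·977 + 1·163 + 5·744 = 14428; the inset panel supplies 3122, so x = 3122/6 ≈ 520.33.

x ≈ 520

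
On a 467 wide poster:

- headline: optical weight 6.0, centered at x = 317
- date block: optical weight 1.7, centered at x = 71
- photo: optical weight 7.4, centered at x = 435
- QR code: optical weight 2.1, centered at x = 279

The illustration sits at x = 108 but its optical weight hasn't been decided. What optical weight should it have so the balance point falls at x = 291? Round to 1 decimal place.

Existing Σw = 17.2 (6.0 + 1.7 + 7.4 + 2.1); existing moment 6.0·317 + 1.7·71 + 7.4·435 + 2.1·279 = 5827.6.
For the centroid to hit 291: (5827.6 + w·108) / (17.2 + w) = 291.
Rearranging, w·(108 − 291) = 291·17.2 − 5827.6 = -822.4, so w ≈ -822.4/-183 = 4.49.

w ≈ 4.5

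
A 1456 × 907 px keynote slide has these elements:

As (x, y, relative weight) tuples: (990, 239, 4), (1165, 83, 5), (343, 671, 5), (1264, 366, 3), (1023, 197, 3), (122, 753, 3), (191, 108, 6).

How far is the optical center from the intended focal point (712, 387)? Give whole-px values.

Σw = 4 + 5 + 5 + 3 + 3 + 3 + 6 = 29.
Σw·x = 19873; x̄ = 19873/29 ≈ 685.28.
y: moment 9322 / weight 29 ≈ 321.45
Relative to (712, 387): Δ = (-26.72, -65.55); |Δ| = √(-26.72² + -65.55²) ≈ 70.79.

≈ 71 px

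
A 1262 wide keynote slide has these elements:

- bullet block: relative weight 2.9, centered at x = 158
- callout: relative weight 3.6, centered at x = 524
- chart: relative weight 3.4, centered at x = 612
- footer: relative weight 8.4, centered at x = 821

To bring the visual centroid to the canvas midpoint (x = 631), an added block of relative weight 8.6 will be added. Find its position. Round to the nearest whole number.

With the added block, Σw becomes 2.9 + 3.6 + 3.4 + 8.4 + 8.6 = 26.9.
x: target moment 26.9×631 = 16973.9; current 2.9·158 + 3.6·524 + 3.4·612 + 8.4·821 = 11321.8; the added block supplies 5652.1, so x = 5652.1/8.6 ≈ 657.22.

x ≈ 657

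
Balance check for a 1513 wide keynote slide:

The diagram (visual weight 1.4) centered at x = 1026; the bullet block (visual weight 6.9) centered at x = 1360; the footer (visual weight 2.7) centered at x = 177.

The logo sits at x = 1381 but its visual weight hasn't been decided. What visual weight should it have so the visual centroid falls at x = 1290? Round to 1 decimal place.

Known weights sum to 1.4 + 6.9 + 2.7 = 11.0; their moment is 1.4·1026 + 6.9·1360 + 2.7·177 = 11298.3.
Set Σw·x/Σw = 1290: (11298.3 + 1381w) = 1290·(11.0 + w).
Solving: w = (1290·11.0 − 11298.3) / (1381 − 1290) = 2891.7 / 91 ≈ 31.78.

w ≈ 31.8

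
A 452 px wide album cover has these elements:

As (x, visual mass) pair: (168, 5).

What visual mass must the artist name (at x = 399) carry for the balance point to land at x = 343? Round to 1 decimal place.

w ≈ 15.6

Known: weight 5 with moment 5·168 = 840.
For the centroid to hit 343: (840 + w·399) / (5 + w) = 343.
Solving: w = (343·5 − 840) / (399 − 343) = 875 / 56 ≈ 15.62.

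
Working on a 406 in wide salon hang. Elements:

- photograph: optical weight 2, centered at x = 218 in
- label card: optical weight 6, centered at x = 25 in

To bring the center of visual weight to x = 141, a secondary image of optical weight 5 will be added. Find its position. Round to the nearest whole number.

After adding the secondary image, total weight = 2 + 6 + 5 = 13.
Along x: (586 + 5·x) / 13 = 141 (existing moment 2·218 + 6·25 = 586) ⇒ x = (1833 − 586) / 5 ≈ 249.40.

x ≈ 249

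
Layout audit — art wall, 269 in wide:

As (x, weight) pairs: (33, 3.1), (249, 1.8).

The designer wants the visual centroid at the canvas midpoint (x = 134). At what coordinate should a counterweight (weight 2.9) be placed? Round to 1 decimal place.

x ≈ 170.6

New total weight: (3.1 + 1.8) + 2.9 = 7.8.
x: need Σw·x = 7.8·134 = 1045.2. Existing = 3.1·33 + 1.8·249 = 550.5. Remainder 494.7 / 2.9 ≈ 170.59.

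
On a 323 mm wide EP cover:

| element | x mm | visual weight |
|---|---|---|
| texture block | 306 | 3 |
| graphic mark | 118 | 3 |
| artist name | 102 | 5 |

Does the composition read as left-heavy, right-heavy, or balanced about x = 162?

balanced

Total weight = 3 + 3 + 5 = 11.
x-moment: 3·306 + 3·118 + 5·102 = 1782; centroid 1782/11 ≈ 162.00.
162.00 = 162 exactly: balanced.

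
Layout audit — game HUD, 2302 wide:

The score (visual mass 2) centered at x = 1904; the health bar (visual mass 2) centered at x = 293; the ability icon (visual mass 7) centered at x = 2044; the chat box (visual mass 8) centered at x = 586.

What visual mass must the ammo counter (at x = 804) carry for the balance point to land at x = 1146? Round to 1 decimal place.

Known weights sum to 2 + 2 + 7 + 8 = 19; their moment is 2·1904 + 2·293 + 7·2044 + 8·586 = 23390.
Set Σw·x/Σw = 1146: (23390 + 804w) = 1146·(19 + w).
So w = (1146·19 − 23390)/(804 − 1146) = -1616/-342 ≈ 4.73.

w ≈ 4.7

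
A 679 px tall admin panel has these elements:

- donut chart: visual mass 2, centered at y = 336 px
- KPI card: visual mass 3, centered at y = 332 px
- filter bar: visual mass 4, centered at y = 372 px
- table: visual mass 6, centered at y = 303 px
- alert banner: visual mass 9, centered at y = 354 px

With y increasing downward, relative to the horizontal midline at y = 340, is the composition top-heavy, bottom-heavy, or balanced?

Σw = 2 + 3 + 4 + 6 + 9 = 24.
y: (2·336 + 3·332 + 4·372 + 6·303 + 9·354) / 24 = 8160 / 24 ≈ 340.00
That equals the midline 340 — balanced.

balanced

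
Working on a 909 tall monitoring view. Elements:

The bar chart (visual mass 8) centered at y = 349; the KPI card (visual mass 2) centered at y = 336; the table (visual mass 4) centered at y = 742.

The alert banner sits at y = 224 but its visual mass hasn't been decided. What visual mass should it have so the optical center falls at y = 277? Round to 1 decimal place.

w ≈ 48.2

Fixed elements: Σw = 8 + 2 + 4 = 14, Σw·y = 8·349 + 2·336 + 4·742 = 6432.
Balance at y = 277 requires (6432 + w·224) / (14 + w) = 277.
So w = (277·14 − 6432)/(224 − 277) = -2554/-53 ≈ 48.19.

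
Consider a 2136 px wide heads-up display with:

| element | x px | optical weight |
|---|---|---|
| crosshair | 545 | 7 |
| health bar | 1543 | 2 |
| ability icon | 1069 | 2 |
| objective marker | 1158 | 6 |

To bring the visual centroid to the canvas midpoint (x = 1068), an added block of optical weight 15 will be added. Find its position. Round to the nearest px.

With the added block, Σw becomes 7 + 2 + 2 + 6 + 15 = 32.
x: target moment 32×1068 = 34176; current 7·545 + 2·1543 + 2·1069 + 6·1158 = 15987; the added block supplies 18189, so x = 18189/15 ≈ 1212.60.

x ≈ 1213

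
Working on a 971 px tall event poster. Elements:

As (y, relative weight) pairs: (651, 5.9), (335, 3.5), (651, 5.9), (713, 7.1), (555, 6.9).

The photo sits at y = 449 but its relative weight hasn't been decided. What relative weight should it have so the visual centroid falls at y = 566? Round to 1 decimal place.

w ≈ 9.9

Known weights sum to 5.9 + 3.5 + 5.9 + 7.1 + 6.9 = 29.3; their moment is 5.9·651 + 3.5·335 + 5.9·651 + 7.1·713 + 6.9·555 = 17746.1.
For the centroid to hit 566: (17746.1 + w·449) / (29.3 + w) = 566.
Solving: w = (566·29.3 − 17746.1) / (449 − 566) = -1162.3 / -117 ≈ 9.93.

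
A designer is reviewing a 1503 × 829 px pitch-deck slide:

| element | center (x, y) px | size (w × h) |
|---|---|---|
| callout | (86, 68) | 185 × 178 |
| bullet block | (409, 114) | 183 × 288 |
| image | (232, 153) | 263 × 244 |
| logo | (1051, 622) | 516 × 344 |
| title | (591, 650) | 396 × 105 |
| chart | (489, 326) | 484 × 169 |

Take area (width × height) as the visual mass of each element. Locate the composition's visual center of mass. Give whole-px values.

Areas → weights: callout 185·178 = 32930, bullet block 183·288 = 52704, image 263·244 = 64172, logo 516·344 = 177504, title 396·105 = 41580, chart 484·169 = 81796; Σw = 450686.
Σw·x = 290404548; x̄ = 290404548/450686 ≈ 644.36.
y: moment 182165796 / weight 450686 ≈ 404.20

(644, 404)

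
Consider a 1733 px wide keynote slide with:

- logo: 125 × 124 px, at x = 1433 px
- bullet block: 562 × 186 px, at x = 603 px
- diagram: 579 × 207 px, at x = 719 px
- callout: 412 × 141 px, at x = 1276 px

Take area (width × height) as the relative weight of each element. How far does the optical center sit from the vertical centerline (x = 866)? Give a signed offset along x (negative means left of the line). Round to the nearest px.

≈ -42 px

Areas → weights: logo 125·124 = 15500, bullet block 562·186 = 104532, diagram 579·207 = 119853, callout 412·141 = 58092; Σw = 297977.
Σw·x = 15500·1433 + 104532·603 + 119853·719 + 58092·1276 = 245543995, so x̄ = 245543995/297977 ≈ 824.04.
Difference: 824.04 − 866 ≈ -41.96.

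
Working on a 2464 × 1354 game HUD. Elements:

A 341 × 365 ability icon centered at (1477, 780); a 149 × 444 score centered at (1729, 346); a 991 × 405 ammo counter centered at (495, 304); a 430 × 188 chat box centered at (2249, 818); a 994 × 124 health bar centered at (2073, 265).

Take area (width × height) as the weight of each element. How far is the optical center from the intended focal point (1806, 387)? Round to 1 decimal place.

Taking area as weight: ability icon 341·365 = 124465, score 149·444 = 66156, ammo counter 991·405 = 401355, chat box 430·188 = 80840, health bar 994·124 = 123256. Sum 796072.
Σw·x = 124465·1477 + 66156·1729 + 401355·495 + 80840·2249 + 123256·2073 = 934208102, so x̄ = 934208102/796072 ≈ 1173.52.
Σw·y = 124465·780 + 66156·346 + 401355·304 + 80840·818 + 123256·265 = 340774556, so ȳ = 340774556/796072 ≈ 428.07.
From (1806, 387): dx = -632.48, dy = 41.07, so the distance is √(dx²+dy²) ≈ 633.81.

≈ 633.8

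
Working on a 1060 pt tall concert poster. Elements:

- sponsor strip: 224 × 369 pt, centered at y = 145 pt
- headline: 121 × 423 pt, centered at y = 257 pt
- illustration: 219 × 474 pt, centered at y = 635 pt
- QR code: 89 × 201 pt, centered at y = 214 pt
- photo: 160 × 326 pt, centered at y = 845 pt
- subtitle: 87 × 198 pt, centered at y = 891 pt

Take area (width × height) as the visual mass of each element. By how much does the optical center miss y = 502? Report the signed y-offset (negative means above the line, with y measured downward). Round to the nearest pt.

Areas → weights: sponsor strip 224·369 = 82656, headline 121·423 = 51183, illustration 219·474 = 103806, QR code 89·201 = 17889, photo 160·326 = 52160, subtitle 87·198 = 17226; Σw = 324920.
y-moment: 82656·145 + 51183·257 + 103806·635 + 17889·214 + 52160·845 + 17226·891 = 154307773; centroid 154307773/324920 ≈ 474.91.
Against y = 502, that's 474.91 − 502 = -27.09.

≈ -27 pt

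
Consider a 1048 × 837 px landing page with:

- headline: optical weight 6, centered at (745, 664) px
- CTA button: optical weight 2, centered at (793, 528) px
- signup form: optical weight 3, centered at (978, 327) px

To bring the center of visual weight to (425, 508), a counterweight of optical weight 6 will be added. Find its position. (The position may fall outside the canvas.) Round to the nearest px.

(-294, 436)

With the counterweight, Σw becomes 6 + 2 + 3 + 6 = 17.
Along x: (8990 + 6·x) / 17 = 425 (existing moment 6·745 + 2·793 + 3·978 = 8990) ⇒ x = (7225 − 8990) / 6 ≈ -294.17.
Along y: (6021 + 6·y) / 17 = 508 (existing moment 6·664 + 2·528 + 3·327 = 6021) ⇒ y = (8636 − 6021) / 6 ≈ 435.83.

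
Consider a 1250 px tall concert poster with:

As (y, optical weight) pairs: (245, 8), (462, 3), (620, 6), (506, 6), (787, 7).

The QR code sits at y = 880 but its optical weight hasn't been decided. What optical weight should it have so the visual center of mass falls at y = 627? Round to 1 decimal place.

Known weights sum to 8 + 3 + 6 + 6 + 7 = 30; their moment is 8·245 + 3·462 + 6·620 + 6·506 + 7·787 = 15611.
Balance at y = 627 requires (15611 + w·880) / (30 + w) = 627.
Rearranging, w·(880 − 627) = 627·30 − 15611 = 3199, so w ≈ 3199/253 = 12.64.

w ≈ 12.6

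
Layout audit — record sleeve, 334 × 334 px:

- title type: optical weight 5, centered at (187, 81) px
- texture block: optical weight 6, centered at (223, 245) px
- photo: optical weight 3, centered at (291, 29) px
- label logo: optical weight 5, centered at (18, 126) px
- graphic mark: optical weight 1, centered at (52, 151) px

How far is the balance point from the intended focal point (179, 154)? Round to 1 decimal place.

≈ 22.3 px

Weights sum to 5 + 6 + 3 + 5 + 1 = 20.
Σw·x = 5·187 + 6·223 + 3·291 + 5·18 + 1·52 = 3288, so x̄ = 3288/20 ≈ 164.40.
Σw·y = 5·81 + 6·245 + 3·29 + 5·126 + 1·151 = 2743, so ȳ = 2743/20 ≈ 137.15.
Offset from (179, 154): Δx ≈ -14.60, Δy ≈ -16.85; distance = √(Δx² + Δy²) ≈ 22.30.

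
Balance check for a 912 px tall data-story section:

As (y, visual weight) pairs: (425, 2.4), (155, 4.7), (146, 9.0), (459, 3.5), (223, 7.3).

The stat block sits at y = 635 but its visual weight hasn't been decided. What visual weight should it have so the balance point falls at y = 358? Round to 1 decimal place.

w ≈ 12.0

Fixed elements: Σw = 2.4 + 4.7 + 9.0 + 3.5 + 7.3 = 26.9, Σw·y = 2.4·425 + 4.7·155 + 9.0·146 + 3.5·459 + 7.3·223 = 6296.9.
Set Σw·y/Σw = 358: (6296.9 + 635w) = 358·(26.9 + w).
Solving: w = (358·26.9 − 6296.9) / (635 − 358) = 3333.3 / 277 ≈ 12.03.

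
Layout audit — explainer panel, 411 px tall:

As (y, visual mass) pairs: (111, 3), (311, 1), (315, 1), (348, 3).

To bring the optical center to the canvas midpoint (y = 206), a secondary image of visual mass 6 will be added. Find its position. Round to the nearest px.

y ≈ 147

New total weight: (3 + 1 + 1 + 3) + 6 = 14.
Along y: (2003 + 6·y) / 14 = 206 (existing moment 3·111 + 1·311 + 1·315 + 3·348 = 2003) ⇒ y = (2884 − 2003) / 6 ≈ 146.83.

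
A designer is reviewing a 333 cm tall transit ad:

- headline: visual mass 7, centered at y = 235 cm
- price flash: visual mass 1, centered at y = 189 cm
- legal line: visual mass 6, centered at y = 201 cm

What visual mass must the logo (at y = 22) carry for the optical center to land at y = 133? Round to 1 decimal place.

w ≈ 10.6

Existing Σw = 14 (7 + 1 + 6); existing moment 7·235 + 1·189 + 6·201 = 3040.
Balance at y = 133 requires (3040 + w·22) / (14 + w) = 133.
Rearranging, w·(22 − 133) = 133·14 − 3040 = -1178, so w ≈ -1178/-111 = 10.61.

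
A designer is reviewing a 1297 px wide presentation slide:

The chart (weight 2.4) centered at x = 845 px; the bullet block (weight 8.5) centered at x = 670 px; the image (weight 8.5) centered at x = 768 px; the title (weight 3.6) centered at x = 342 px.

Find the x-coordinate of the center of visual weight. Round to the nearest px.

x ≈ 673

Σw = 2.4 + 8.5 + 8.5 + 3.6 = 23.0.
x-moment: 2.4·845 + 8.5·670 + 8.5·768 + 3.6·342 = 15482.2; centroid 15482.2/23.0 ≈ 673.14.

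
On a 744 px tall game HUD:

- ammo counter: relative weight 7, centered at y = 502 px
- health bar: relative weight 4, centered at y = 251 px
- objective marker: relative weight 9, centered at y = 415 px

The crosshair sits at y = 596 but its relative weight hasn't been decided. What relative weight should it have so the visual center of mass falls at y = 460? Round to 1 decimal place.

w ≈ 7.0

Known weights sum to 7 + 4 + 9 = 20; their moment is 7·502 + 4·251 + 9·415 = 8253.
For the centroid to hit 460: (8253 + w·596) / (20 + w) = 460.
Rearranging, w·(596 − 460) = 460·20 − 8253 = 947, so w ≈ 947/136 = 6.96.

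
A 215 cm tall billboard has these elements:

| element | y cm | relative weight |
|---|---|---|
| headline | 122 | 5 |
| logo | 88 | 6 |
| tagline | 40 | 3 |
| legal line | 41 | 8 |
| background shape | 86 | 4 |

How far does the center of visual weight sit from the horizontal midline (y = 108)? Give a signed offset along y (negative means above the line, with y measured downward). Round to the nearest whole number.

≈ -34 cm

Σw = 5 + 6 + 3 + 8 + 4 = 26.
y-moment: 5·122 + 6·88 + 3·40 + 8·41 + 4·86 = 1930; centroid 1930/26 ≈ 74.23.
Offset from y = 108: 74.23 − 108 ≈ -33.77.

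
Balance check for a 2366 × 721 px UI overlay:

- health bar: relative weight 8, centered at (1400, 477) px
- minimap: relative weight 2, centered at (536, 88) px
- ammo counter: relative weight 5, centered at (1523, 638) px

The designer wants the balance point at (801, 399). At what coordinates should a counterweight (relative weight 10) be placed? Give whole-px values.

(14, 279)

New total weight: (8 + 2 + 5) + 10 = 25.
x: need Σw·x = 25·801 = 20025. Existing = 8·1400 + 2·536 + 5·1523 = 19887. Remainder 138 / 10 ≈ 13.80.
y: need Σw·y = 25·399 = 9975. Existing = 8·477 + 2·88 + 5·638 = 7182. Remainder 2793 / 10 ≈ 279.30.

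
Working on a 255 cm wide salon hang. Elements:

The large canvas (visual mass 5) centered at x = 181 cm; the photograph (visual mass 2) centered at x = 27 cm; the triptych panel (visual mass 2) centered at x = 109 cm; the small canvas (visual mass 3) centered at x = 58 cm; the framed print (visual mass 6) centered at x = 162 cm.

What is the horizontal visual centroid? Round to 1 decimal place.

x ≈ 129.1

Total weight = 5 + 2 + 2 + 3 + 6 = 18.
Σw·x = 5·181 + 2·27 + 2·109 + 3·58 + 6·162 = 2323, so x̄ = 2323/18 ≈ 129.06.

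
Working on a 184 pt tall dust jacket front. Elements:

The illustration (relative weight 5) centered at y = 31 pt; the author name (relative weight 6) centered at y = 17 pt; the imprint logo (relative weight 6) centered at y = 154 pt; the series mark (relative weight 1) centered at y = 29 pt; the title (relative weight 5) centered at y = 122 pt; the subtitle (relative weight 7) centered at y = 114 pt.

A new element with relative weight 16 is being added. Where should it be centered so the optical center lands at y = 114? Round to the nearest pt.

y ≈ 164

New total weight: (5 + 6 + 6 + 1 + 5 + 7) + 16 = 46.
y: target moment 46×114 = 5244; current 5·31 + 6·17 + 6·154 + 1·29 + 5·122 + 7·114 = 2618; the new element supplies 2626, so y = 2626/16 ≈ 164.12.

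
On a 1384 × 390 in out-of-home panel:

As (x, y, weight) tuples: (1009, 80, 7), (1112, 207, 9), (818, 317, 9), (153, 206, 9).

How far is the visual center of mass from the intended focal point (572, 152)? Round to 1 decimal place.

≈ 195.8 in

Σw = 7 + 9 + 9 + 9 = 34.
x: (7·1009 + 9·1112 + 9·818 + 9·153) / 34 = 25810 / 34 ≈ 759.12
y: (7·80 + 9·207 + 9·317 + 9·206) / 34 = 7130 / 34 ≈ 209.71
Offset from (572, 152): Δx ≈ 187.12, Δy ≈ 57.71; distance = √(Δx² + Δy²) ≈ 195.81.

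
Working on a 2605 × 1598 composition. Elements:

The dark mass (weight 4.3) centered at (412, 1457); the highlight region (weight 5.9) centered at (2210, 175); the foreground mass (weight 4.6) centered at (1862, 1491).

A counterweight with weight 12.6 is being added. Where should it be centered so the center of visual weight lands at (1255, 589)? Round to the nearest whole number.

(874, 157)

New total weight: (4.3 + 5.9 + 4.6) + 12.6 = 27.4.
Along x: (23375.8 + 12.6·x) / 27.4 = 1255 (existing moment 4.3·412 + 5.9·2210 + 4.6·1862 = 23375.8) ⇒ x = (34387.0 − 23375.8) / 12.6 ≈ 873.90.
Along y: (14156.2 + 12.6·y) / 27.4 = 589 (existing moment 4.3·1457 + 5.9·175 + 4.6·1491 = 14156.2) ⇒ y = (16138.6 − 14156.2) / 12.6 ≈ 157.33.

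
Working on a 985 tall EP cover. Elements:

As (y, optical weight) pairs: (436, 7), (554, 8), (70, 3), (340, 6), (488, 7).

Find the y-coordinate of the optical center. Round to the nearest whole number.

Total weight = 7 + 8 + 3 + 6 + 7 = 31.
y: (7·436 + 8·554 + 3·70 + 6·340 + 7·488) / 31 = 13150 / 31 ≈ 424.19

y ≈ 424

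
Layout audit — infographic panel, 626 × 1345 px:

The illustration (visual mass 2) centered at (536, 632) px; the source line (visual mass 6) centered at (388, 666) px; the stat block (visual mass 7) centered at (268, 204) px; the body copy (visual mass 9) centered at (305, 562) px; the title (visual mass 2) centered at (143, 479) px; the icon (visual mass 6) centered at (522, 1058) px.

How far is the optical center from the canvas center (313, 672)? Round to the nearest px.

≈ 89 px

Σw = 2 + 6 + 7 + 9 + 2 + 6 = 32.
Σw·x = 11439; x̄ = 11439/32 ≈ 357.47.
y: moment 19052 / weight 32 ≈ 595.38
Relative to (313, 672): Δ = (44.47, -76.62); |Δ| = √(44.47² + -76.62²) ≈ 88.59.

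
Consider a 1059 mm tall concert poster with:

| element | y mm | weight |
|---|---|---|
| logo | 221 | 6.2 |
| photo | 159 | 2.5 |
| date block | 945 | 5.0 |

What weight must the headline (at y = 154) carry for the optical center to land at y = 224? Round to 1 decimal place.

w ≈ 48.9

Fixed elements: Σw = 6.2 + 2.5 + 5.0 = 13.7, Σw·y = 6.2·221 + 2.5·159 + 5.0·945 = 6492.7.
For the centroid to hit 224: (6492.7 + w·154) / (13.7 + w) = 224.
Rearranging, w·(154 − 224) = 224·13.7 − 6492.7 = -3423.9, so w ≈ -3423.9/-70 = 48.91.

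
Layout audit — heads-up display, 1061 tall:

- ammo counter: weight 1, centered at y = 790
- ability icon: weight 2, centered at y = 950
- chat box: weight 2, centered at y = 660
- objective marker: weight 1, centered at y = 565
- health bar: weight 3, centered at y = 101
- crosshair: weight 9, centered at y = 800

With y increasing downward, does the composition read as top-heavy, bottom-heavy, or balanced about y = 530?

bottom-heavy

Σw = 1 + 2 + 2 + 1 + 3 + 9 = 18.
y: (1·790 + 2·950 + 2·660 + 1·565 + 3·101 + 9·800) / 18 = 12078 / 18 ≈ 671.00
671.0 lies below (larger y than) the midline 530, so the layout is bottom-heavy.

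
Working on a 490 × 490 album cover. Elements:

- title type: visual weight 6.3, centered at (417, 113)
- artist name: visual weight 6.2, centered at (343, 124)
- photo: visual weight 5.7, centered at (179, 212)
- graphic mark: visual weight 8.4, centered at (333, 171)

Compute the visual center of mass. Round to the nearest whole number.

Σw = 6.3 + 6.2 + 5.7 + 8.4 = 26.6.
Σw·x = 6.3·417 + 6.2·343 + 5.7·179 + 8.4·333 = 8571.2, so x̄ = 8571.2/26.6 ≈ 322.23.
Σw·y = 6.3·113 + 6.2·124 + 5.7·212 + 8.4·171 = 4125.5, so ȳ = 4125.5/26.6 ≈ 155.09.

(322, 155)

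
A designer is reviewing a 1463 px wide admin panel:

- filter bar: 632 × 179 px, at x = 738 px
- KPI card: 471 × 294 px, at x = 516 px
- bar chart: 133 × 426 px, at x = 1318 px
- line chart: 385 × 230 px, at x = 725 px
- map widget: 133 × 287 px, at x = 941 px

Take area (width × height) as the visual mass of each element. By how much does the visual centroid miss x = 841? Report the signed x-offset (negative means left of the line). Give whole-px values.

Areas → weights: filter bar 632·179 = 113128, KPI card 471·294 = 138474, bar chart 133·426 = 56658, line chart 385·230 = 88550, map widget 133·287 = 38171; Σw = 434981.
x-moment: 113128·738 + 138474·516 + 56658·1318 + 88550·725 + 38171·941 = 329733953; centroid 329733953/434981 ≈ 758.04.
Against x = 841, that's 758.04 − 841 = -82.96.

≈ -83 px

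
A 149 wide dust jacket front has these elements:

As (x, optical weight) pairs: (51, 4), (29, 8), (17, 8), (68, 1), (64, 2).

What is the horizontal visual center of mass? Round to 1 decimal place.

x ≈ 33.4

Total weight = 4 + 8 + 8 + 1 + 2 = 23.
x-moment: 4·51 + 8·29 + 8·17 + 1·68 + 2·64 = 768; centroid 768/23 ≈ 33.39.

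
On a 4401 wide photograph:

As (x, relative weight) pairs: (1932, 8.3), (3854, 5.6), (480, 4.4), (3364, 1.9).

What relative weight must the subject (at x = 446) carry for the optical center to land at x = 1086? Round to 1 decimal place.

w ≈ 37.8

Known weights sum to 8.3 + 5.6 + 4.4 + 1.9 = 20.2; their moment is 8.3·1932 + 5.6·3854 + 4.4·480 + 1.9·3364 = 46121.6.
Set Σw·x/Σw = 1086: (46121.6 + 446w) = 1086·(20.2 + w).
Solving: w = (1086·20.2 − 46121.6) / (446 − 1086) = -24184.4 / -640 ≈ 37.79.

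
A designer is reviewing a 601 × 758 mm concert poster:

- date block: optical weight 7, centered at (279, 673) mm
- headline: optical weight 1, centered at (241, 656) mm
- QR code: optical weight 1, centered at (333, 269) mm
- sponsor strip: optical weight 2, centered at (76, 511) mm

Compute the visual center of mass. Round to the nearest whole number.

(244, 605)

Weights sum to 7 + 1 + 1 + 2 = 11.
x: (7·279 + 1·241 + 1·333 + 2·76) / 11 = 2679 / 11 ≈ 243.55
y: (7·673 + 1·656 + 1·269 + 2·511) / 11 = 6658 / 11 ≈ 605.27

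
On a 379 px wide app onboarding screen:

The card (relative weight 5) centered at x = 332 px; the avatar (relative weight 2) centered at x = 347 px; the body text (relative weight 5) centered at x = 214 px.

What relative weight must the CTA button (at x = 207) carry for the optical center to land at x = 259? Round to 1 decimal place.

Fixed elements: Σw = 5 + 2 + 5 = 12, Σw·x = 5·332 + 2·347 + 5·214 = 3424.
For the centroid to hit 259: (3424 + w·207) / (12 + w) = 259.
Rearranging, w·(207 − 259) = 259·12 − 3424 = -316, so w ≈ -316/-52 = 6.08.

w ≈ 6.1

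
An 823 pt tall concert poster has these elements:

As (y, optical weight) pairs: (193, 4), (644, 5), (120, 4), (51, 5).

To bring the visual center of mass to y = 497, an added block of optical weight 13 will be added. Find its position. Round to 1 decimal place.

With the added block, Σw becomes 4 + 5 + 4 + 5 + 13 = 31.
y: need Σw·y = 31·497 = 15407. Existing = 4·193 + 5·644 + 4·120 + 5·51 = 4727. Remainder 10680 / 13 ≈ 821.54.

y ≈ 821.5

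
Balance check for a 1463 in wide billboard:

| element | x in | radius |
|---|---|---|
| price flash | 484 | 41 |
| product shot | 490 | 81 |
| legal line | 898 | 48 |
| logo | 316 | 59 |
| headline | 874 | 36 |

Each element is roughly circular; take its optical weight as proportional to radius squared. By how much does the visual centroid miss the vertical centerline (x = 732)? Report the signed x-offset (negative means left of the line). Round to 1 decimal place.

r² weights: price flash 41² = 1681, product shot 81² = 6561, legal line 48² = 2304, logo 59² = 3481, headline 36² = 1296. Total = 15323.
x: (1681·484 + 6561·490 + 2304·898 + 3481·316 + 1296·874) / 15323 = 8330186 / 15323 ≈ 543.64
Offset from x = 732: 543.64 − 732 ≈ -188.36.

≈ -188.4 in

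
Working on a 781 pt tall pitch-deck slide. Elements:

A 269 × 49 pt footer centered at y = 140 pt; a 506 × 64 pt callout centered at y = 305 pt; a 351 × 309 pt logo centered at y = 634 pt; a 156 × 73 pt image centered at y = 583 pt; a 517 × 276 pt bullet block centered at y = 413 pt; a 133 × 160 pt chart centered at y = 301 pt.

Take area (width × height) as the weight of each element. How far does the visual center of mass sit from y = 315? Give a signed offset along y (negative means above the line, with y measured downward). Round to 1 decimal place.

Areas → weights: footer 269·49 = 13181, callout 506·64 = 32384, logo 351·309 = 108459, image 156·73 = 11388, bullet block 517·276 = 142692, chart 133·160 = 21280; Σw = 329384.
y: moment 152461746 / weight 329384 ≈ 462.87
Against y = 315, that's 462.87 − 315 = 147.87.

≈ 147.9 pt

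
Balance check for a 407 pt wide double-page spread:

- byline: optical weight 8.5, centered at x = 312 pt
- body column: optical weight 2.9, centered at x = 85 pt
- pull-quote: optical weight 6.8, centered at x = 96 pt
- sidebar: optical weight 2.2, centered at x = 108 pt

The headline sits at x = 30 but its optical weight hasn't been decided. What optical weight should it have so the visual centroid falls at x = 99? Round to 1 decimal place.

w ≈ 25.6

Existing Σw = 20.4 (8.5 + 2.9 + 6.8 + 2.2); existing moment 8.5·312 + 2.9·85 + 6.8·96 + 2.2·108 = 3788.9.
For the centroid to hit 99: (3788.9 + w·30) / (20.4 + w) = 99.
So w = (99·20.4 − 3788.9)/(30 − 99) = -1769.3/-69 ≈ 25.64.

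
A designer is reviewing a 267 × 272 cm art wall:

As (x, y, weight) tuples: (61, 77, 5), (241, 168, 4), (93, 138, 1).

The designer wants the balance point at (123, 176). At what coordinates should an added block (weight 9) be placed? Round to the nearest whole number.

After adding the added block, total weight = 5 + 4 + 1 + 9 = 19.
x: target moment 19×123 = 2337; current 5·61 + 4·241 + 1·93 = 1362; the added block supplies 975, so x = 975/9 ≈ 108.33.
y: target moment 19×176 = 3344; current 5·77 + 4·168 + 1·138 = 1195; the added block supplies 2149, so y = 2149/9 ≈ 238.78.

(108, 239)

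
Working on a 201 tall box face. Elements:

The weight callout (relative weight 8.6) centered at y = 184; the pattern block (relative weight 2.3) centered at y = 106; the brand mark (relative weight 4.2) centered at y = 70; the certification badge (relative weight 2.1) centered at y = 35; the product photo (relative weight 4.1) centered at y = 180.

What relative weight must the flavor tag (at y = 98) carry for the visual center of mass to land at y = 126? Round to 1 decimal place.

Existing Σw = 21.3 (8.6 + 2.3 + 4.2 + 2.1 + 4.1); existing moment 8.6·184 + 2.3·106 + 4.2·70 + 2.1·35 + 4.1·180 = 2931.7.
Set Σw·y/Σw = 126: (2931.7 + 98w) = 126·(21.3 + w).
Rearranging, w·(98 − 126) = 126·21.3 − 2931.7 = -247.9, so w ≈ -247.9/-28 = 8.85.

w ≈ 8.9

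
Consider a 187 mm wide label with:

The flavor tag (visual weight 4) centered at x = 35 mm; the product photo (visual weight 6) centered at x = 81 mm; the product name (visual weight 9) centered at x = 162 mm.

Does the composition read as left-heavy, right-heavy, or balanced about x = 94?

Weights sum to 4 + 6 + 9 = 19.
Σw·x = 4·35 + 6·81 + 9·162 = 2084, so x̄ = 2084/19 ≈ 109.68.
Since 109.7 is right of 94, the composition reads right-heavy.

right-heavy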